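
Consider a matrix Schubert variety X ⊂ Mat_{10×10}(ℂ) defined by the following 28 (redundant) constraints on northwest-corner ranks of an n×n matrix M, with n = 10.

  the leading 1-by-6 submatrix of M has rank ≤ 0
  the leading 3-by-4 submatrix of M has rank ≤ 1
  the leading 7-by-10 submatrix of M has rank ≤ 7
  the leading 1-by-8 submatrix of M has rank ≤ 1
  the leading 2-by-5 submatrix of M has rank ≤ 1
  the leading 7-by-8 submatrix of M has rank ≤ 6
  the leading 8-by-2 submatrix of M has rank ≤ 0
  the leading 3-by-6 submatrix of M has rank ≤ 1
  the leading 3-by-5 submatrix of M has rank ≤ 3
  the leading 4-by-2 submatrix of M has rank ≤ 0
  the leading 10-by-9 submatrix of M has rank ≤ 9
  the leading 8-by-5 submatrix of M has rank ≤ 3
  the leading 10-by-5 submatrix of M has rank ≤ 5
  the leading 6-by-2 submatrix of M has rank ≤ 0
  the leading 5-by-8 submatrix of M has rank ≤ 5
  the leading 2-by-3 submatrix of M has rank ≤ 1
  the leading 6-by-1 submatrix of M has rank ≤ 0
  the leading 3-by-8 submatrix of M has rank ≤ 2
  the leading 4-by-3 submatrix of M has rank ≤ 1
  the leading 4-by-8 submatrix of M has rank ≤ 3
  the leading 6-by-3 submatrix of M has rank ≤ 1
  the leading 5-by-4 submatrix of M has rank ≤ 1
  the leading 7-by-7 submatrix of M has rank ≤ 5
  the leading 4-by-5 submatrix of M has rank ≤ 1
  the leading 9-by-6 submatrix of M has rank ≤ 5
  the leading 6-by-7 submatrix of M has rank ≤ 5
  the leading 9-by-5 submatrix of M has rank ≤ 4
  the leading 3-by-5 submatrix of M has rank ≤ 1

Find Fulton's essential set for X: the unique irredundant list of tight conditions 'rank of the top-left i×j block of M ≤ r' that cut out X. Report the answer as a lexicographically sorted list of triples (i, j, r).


The tightest implied rank at each (i,j), from the 28 conditions:

  0, 0, 0, 0, 0, 0, 1, 1, 1, 1
  0, 0, 1, 1, 1, 1, 2, 2, 2, 2
  0, 0, 1, 1, 1, 1, 2, 2, 3, 3
  0, 0, 1, 1, 1, 2, 3, 3, 4, 4
  0, 0, 1, 1, 2, 3, 4, 4, 5, 5
  0, 0, 1, 2, 3, 4, 5, 5, 6, 6
  0, 0, 1, 2, 3, 4, 5, 6, 7, 7
  0, 0, 1, 2, 3, 4, 5, 6, 7, 8
  1, 1, 2, 3, 4, 5, 6, 7, 8, 9
  1, 2, 3, 4, 5, 6, 7, 8, 9, 10

so w = (7, 3, 9, 6, 5, 4, 8, 10, 1, 2).

ℓ(w)=27; the 6 essential cells (i,j,r):

[(1, 6, 0), (3, 6, 1), (3, 8, 2), (4, 5, 1), (5, 4, 1), (8, 2, 0)]


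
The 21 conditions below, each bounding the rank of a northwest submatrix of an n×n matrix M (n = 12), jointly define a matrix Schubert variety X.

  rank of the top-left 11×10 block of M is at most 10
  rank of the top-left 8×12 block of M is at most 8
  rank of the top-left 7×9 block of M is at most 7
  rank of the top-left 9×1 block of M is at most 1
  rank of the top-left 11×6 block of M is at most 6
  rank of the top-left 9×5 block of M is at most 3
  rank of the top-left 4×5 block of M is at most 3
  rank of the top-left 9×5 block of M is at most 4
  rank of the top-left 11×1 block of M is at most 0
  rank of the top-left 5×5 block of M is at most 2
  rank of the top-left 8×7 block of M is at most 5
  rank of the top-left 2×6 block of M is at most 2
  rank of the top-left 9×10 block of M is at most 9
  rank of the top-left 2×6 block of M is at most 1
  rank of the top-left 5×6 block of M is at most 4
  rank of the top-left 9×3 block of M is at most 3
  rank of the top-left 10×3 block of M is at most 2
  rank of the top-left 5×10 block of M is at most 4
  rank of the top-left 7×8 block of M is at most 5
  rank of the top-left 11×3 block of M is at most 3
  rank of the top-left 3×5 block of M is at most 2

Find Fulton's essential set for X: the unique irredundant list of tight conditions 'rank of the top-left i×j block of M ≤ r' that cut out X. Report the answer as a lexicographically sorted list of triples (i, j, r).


Recovering R(i,j) via the rank-extension bound from the 21 conditions:

  i=1: 0 | 1 | 1 | 1 | 1 | 1 | 1 | 1 | 1 | 1 | 1 | 1
  i=2: 0 | 1 | 1 | 1 | 1 | 1 | 2 | 2 | 2 | 2 | 2 | 2
  i=3: 0 | 1 | 2 | 2 | 2 | 2 | 3 | 3 | 3 | 3 | 3 | 3
  i=4: 0 | 1 | 2 | 2 | 2 | 3 | 4 | 4 | 4 | 4 | 4 | 4
  i=5: 0 | 1 | 2 | 2 | 2 | 3 | 4 | 4 | 4 | 4 | 5 | 5
  i=6: 0 | 1 | 2 | 3 | 3 | 4 | 5 | 5 | 5 | 5 | 6 | 6
  i=7: 0 | 1 | 2 | 3 | 3 | 4 | 5 | 5 | 6 | 6 | 7 | 7
  i=8: 0 | 1 | 2 | 3 | 3 | 4 | 5 | 6 | 7 | 7 | 8 | 8
  i=9: 0 | 1 | 2 | 3 | 3 | 4 | 5 | 6 | 7 | 8 | 9 | 9
  i=10: 0 | 1 | 2 | 3 | 4 | 5 | 6 | 7 | 8 | 9 | 10 | 10
  i=11: 0 | 1 | 2 | 3 | 4 | 5 | 6 | 7 | 8 | 9 | 10 | 11
  i=12: 1 | 2 | 3 | 4 | 5 | 6 | 7 | 8 | 9 | 10 | 11 | 12

hence w(1..12) = (2, 7, 3, 6, 11, 4, 9, 8, 10, 5, 12, 1).

|D(w)|=26, |Ess(w)|=6:

[(2, 6, 1), (5, 5, 2), (5, 10, 4), (7, 8, 5), (9, 5, 3), (11, 1, 0)]


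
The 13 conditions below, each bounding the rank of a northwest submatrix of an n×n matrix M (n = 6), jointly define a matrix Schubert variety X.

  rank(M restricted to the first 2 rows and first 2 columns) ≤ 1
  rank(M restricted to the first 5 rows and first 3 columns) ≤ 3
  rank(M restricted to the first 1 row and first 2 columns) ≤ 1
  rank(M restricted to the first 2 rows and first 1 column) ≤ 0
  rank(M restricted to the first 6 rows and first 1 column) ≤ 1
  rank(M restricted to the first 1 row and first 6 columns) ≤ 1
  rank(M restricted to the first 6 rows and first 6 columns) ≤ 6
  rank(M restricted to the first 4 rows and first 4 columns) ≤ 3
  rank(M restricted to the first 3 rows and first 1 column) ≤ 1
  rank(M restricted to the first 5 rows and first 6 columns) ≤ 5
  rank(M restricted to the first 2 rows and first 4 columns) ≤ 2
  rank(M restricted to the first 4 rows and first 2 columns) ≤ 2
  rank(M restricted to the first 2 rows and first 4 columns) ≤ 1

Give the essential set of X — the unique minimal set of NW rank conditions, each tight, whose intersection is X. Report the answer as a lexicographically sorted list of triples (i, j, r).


Propagating the 13 rank bounds to every northwest block:

  row 1: 0 1 1 1 1 1
  row 2: 0 1 1 1 2 2
  row 3: 1 2 2 2 3 3
  row 4: 1 2 3 3 4 4
  row 5: 1 2 3 4 5 5
  row 6: 1 2 3 4 5 6

second differences of R give the permutation w = (2, 5, 1, 3, 4, 6).

|D(w)|=4, |Ess(w)|=2:

[(2, 1, 0), (2, 4, 1)]


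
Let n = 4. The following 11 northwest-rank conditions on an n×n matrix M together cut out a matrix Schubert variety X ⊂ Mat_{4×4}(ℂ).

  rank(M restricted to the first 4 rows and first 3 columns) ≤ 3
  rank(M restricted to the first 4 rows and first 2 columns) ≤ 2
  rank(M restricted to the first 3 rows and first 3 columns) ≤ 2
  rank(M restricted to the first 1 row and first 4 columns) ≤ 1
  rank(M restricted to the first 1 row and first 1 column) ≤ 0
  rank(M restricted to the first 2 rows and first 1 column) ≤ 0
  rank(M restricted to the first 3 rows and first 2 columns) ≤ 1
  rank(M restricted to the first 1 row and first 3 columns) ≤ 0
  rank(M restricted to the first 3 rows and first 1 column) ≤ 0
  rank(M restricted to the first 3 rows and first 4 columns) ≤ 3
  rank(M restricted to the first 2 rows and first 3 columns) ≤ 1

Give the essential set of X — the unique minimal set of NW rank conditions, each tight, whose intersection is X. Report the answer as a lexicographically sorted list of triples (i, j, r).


Computing R[i][j] = min implied NW-rank bound (n=4, 11 conditions):

  R[1]: 0 | 0 | 0 | 1
  R[2]: 0 | 1 | 1 | 2
  R[3]: 0 | 1 | 2 | 3
  R[4]: 1 | 2 | 3 | 4

reading off 1-entries of Δ²R: w = (4, 2, 3, 1).

ℓ(w)=5; the 2 essential cells (i,j,r):

[(1, 3, 0), (3, 1, 0)]


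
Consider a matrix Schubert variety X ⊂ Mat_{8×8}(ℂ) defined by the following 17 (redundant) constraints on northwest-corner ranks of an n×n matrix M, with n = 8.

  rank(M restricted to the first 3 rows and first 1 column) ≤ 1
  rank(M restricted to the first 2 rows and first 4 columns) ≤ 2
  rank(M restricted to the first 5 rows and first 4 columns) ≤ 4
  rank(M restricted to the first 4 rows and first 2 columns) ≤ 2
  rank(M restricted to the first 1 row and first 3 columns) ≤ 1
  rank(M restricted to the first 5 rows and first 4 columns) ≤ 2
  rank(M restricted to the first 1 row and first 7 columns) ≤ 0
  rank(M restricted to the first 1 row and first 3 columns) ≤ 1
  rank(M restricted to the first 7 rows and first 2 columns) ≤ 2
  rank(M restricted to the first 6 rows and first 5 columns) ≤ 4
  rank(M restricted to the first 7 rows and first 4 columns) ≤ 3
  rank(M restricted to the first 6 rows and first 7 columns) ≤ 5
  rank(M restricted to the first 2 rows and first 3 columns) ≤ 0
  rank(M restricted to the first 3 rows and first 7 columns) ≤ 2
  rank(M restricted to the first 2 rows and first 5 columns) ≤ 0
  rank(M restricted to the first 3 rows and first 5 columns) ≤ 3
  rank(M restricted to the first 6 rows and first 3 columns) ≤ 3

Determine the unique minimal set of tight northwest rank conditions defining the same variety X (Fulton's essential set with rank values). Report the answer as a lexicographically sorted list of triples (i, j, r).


Propagating the 17 rank bounds to every northwest block:

  R[1]: 0 | 0 | 0 | 0 | 0 | 0 | 0 | 1
  R[2]: 0 | 0 | 0 | 0 | 0 | 1 | 1 | 2
  R[3]: 1 | 1 | 1 | 1 | 1 | 2 | 2 | 3
  R[4]: 1 | 2 | 2 | 2 | 2 | 3 | 3 | 4
  R[5]: 1 | 2 | 2 | 2 | 3 | 4 | 4 | 5
  R[6]: 1 | 2 | 3 | 3 | 4 | 5 | 5 | 6
  R[7]: 1 | 2 | 3 | 3 | 4 | 5 | 6 | 7
  R[8]: 1 | 2 | 3 | 4 | 5 | 6 | 7 | 8

so w = (8, 6, 1, 2, 5, 3, 7, 4).

D(w) has 15 cells with 4 SE-corners; essential set:

[(1, 7, 0), (2, 5, 0), (5, 4, 2), (7, 4, 3)]


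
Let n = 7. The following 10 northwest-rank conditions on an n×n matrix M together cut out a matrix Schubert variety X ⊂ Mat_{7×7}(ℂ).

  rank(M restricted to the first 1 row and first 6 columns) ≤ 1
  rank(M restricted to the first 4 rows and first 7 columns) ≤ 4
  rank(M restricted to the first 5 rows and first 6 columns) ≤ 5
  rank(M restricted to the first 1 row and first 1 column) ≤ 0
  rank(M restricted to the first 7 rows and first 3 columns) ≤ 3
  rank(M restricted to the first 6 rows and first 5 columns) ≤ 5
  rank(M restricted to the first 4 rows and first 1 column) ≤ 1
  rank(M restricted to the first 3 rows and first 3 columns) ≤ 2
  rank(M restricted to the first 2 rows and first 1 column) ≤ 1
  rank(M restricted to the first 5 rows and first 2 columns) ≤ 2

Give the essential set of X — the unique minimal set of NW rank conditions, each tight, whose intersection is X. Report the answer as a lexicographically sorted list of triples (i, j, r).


Recovering R(i,j) via the rank-extension bound from the 10 conditions:

  i=1: 0 | 1 | 1 | 1 | 1 | 1 | 1
  i=2: 1 | 2 | 2 | 2 | 2 | 2 | 2
  i=3: 1 | 2 | 2 | 3 | 3 | 3 | 3
  i=4: 1 | 2 | 3 | 4 | 4 | 4 | 4
  i=5: 1 | 2 | 3 | 4 | 5 | 5 | 5
  i=6: 1 | 2 | 3 | 4 | 5 | 6 | 6
  i=7: 1 | 2 | 3 | 4 | 5 | 6 | 7

hence w(1..7) = (2, 1, 4, 3, 5, 6, 7).

2 SE-corners of the 2-cell Rothe diagram give Ess(w):

[(1, 1, 0), (3, 3, 2)]


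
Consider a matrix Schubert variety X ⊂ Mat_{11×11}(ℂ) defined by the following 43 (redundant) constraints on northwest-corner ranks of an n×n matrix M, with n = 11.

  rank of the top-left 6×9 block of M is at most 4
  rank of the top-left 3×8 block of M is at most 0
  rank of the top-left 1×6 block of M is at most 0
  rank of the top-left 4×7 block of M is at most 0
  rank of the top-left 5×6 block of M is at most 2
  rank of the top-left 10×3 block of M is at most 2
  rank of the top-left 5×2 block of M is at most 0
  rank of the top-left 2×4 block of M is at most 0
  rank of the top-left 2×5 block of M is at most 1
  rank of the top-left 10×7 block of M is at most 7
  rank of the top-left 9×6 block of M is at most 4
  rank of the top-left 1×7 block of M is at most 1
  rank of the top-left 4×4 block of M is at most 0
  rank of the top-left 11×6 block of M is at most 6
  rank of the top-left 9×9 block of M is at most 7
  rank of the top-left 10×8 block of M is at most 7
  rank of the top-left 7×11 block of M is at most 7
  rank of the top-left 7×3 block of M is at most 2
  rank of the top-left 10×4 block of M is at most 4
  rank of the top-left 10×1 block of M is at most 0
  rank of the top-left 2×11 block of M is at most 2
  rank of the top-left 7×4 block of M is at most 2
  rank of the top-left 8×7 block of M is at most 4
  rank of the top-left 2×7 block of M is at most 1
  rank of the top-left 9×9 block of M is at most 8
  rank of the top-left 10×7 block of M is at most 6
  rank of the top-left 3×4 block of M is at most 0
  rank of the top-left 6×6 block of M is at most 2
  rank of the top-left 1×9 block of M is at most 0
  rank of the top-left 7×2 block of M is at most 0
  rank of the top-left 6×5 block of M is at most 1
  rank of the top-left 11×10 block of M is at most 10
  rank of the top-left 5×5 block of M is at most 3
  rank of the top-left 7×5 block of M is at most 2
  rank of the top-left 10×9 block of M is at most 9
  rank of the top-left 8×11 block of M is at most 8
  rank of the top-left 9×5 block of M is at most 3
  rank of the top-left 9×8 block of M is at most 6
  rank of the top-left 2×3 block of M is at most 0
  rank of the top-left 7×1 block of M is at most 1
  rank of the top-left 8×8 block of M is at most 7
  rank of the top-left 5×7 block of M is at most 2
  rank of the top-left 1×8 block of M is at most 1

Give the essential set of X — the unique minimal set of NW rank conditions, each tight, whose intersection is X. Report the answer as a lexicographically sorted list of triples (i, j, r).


Computing R[i][j] = min implied NW-rank bound (n=11, 43 conditions):

  0, 0, 0, 0, 0, 0, 0, 0, 0, 1, 1
  0, 0, 0, 0, 0, 0, 0, 0, 1, 2, 2
  0, 0, 0, 0, 0, 0, 0, 0, 1, 2, 3
  0, 0, 0, 0, 0, 0, 0, 1, 2, 3, 4
  0, 0, 1, 1, 1, 1, 1, 2, 3, 4, 5
  0, 0, 1, 1, 1, 2, 2, 3, 4, 5, 6
  0, 0, 1, 2, 2, 3, 3, 4, 5, 6, 7
  0, 1, 2, 3, 3, 4, 4, 5, 6, 7, 8
  0, 1, 2, 3, 3, 4, 5, 6, 7, 8, 9
  0, 1, 2, 3, 4, 5, 6, 7, 8, 9, 10
  1, 2, 3, 4, 5, 6, 7, 8, 9, 10, 11

reading off 1-entries of Δ²R: w = (10, 9, 11, 8, 3, 6, 4, 2, 7, 5, 1).

D(w) has 44 cells with 7 SE-corners; essential set:

[(1, 9, 0), (3, 8, 0), (4, 7, 0), (6, 5, 1), (7, 2, 0), (9, 5, 3), (10, 1, 0)]


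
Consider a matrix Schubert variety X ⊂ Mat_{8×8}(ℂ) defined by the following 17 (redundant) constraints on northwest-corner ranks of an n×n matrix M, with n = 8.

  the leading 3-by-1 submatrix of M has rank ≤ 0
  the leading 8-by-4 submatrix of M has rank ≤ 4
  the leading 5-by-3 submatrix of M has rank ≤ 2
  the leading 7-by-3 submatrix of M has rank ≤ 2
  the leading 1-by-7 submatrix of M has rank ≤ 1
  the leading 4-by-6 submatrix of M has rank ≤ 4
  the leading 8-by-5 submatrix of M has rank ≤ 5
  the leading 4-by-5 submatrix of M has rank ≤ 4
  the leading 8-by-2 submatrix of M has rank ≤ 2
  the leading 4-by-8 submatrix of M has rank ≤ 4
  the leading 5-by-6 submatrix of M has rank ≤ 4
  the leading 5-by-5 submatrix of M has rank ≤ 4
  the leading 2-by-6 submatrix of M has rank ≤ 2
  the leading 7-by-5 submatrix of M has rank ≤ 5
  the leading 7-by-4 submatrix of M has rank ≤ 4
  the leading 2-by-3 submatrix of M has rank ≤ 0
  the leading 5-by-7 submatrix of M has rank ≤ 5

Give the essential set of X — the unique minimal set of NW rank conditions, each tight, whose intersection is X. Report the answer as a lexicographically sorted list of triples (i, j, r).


Propagating the 17 rank bounds to every northwest block:

  0, 0, 0, 1, 1, 1, 1, 1
  0, 0, 0, 1, 2, 2, 2, 2
  0, 1, 1, 2, 3, 3, 3, 3
  1, 2, 2, 3, 4, 4, 4, 4
  1, 2, 2, 3, 4, 4, 5, 5
  1, 2, 2, 3, 4, 5, 6, 6
  1, 2, 2, 3, 4, 5, 6, 7
  1, 2, 3, 4, 5, 6, 7, 8

reading off 1-entries of Δ²R: w = (4, 5, 2, 1, 7, 6, 8, 3).

ℓ(w)=11; the 4 essential cells (i,j,r):

[(2, 3, 0), (3, 1, 0), (5, 6, 4), (7, 3, 2)]


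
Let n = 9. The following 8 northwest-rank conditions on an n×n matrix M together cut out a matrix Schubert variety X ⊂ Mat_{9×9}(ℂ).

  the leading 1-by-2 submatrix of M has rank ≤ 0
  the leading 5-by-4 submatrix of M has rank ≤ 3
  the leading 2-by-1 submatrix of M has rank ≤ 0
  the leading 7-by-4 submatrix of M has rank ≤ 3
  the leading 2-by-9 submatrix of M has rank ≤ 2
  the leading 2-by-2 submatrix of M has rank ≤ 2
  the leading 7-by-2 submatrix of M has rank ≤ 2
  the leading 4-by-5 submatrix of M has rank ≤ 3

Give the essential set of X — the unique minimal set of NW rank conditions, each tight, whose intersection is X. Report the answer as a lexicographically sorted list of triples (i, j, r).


Rank table r_w(9×9) implied by the 8 constraints:

  R[1]: 0, 0, 1, 1, 1, 1, 1, 1, 1
  R[2]: 0, 1, 2, 2, 2, 2, 2, 2, 2
  R[3]: 1, 2, 3, 3, 3, 3, 3, 3, 3
  R[4]: 1, 2, 3, 3, 3, 4, 4, 4, 4
  R[5]: 1, 2, 3, 3, 4, 5, 5, 5, 5
  R[6]: 1, 2, 3, 3, 4, 5, 6, 6, 6
  R[7]: 1, 2, 3, 3, 4, 5, 6, 7, 7
  R[8]: 1, 2, 3, 4, 5, 6, 7, 8, 8
  R[9]: 1, 2, 3, 4, 5, 6, 7, 8, 9

so w = (3, 2, 1, 6, 5, 7, 8, 4, 9).

Fulton essential set (4 of the 8 Rothe cells):

[(1, 2, 0), (2, 1, 0), (4, 5, 3), (7, 4, 3)]


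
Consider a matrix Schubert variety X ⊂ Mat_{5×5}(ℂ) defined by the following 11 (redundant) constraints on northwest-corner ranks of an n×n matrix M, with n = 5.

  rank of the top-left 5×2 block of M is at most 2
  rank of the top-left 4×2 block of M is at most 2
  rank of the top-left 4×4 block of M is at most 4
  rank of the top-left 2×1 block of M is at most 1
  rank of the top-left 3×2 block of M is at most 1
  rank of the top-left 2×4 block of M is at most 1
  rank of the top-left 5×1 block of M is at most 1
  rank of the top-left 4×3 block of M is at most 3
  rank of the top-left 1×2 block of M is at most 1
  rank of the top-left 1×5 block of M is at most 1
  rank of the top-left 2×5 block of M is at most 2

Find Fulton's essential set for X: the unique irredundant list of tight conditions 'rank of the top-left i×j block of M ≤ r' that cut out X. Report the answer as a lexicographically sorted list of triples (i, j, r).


Propagating the 11 rank bounds to every northwest block:

  i=1: 1  1  1  1  1
  i=2: 1  1  1  1  2
  i=3: 1  1  2  2  3
  i=4: 1  2  3  3  4
  i=5: 1  2  3  4  5

giving w = (1, 5, 3, 2, 4) via Δ²R.

|D(w)|=4, |Ess(w)|=2:

[(2, 4, 1), (3, 2, 1)]


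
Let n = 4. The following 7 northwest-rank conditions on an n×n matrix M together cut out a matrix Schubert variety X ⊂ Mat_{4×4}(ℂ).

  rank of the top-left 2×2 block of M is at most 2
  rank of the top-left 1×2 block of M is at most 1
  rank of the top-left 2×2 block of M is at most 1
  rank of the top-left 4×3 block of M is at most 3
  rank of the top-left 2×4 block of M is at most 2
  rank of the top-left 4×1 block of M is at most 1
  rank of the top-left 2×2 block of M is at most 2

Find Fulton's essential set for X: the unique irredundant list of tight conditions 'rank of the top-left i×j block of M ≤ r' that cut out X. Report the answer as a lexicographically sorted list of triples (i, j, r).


Computing R[i][j] = min implied NW-rank bound (n=4, 7 conditions):

  R[1]: 1 1 1 1
  R[2]: 1 1 2 2
  R[3]: 1 2 3 3
  R[4]: 1 2 3 4

hence w(1..4) = (1, 3, 2, 4).

D(w) has 1 cell with 1 SE-corner; essential set:

[(2, 2, 1)]


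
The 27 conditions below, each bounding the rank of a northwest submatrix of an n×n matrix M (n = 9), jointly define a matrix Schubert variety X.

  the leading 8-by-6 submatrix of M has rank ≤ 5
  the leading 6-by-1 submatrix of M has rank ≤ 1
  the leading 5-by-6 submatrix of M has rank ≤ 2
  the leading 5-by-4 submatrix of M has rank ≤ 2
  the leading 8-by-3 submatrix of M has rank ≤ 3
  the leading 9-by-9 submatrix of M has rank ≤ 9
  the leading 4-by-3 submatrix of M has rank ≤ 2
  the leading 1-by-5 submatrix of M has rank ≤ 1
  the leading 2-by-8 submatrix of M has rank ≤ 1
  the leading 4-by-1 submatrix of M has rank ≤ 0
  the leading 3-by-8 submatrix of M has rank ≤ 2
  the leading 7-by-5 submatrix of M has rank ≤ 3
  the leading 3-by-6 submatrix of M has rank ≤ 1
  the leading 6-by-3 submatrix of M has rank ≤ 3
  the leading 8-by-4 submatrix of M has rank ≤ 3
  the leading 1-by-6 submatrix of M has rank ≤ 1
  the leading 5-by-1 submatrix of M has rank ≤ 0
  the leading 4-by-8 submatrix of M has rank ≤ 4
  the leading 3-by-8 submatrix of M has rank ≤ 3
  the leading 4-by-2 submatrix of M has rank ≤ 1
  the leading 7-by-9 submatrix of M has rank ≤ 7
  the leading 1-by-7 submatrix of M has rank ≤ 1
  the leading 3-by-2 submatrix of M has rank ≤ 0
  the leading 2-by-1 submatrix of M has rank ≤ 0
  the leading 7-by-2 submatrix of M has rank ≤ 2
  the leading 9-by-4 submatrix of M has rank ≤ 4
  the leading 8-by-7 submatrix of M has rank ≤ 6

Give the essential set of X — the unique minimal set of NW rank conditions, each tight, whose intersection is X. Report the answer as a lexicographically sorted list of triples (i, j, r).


Recovering R(i,j) via the rank-extension bound from the 27 conditions:

  row 1: 0  0  1  1  1  1  1  1  1
  row 2: 0  0  1  1  1  1  1  1  2
  row 3: 0  0  1  1  1  1  2  2  3
  row 4: 0  1  2  2  2  2  3  3  4
  row 5: 0  1  2  2  2  2  3  4  5
  row 6: 1  2  3  3  3  3  4  5  6
  row 7: 1  2  3  3  3  4  5  6  7
  row 8: 1  2  3  3  4  5  6  7  8
  row 9: 1  2  3  4  5  6  7  8  9

hence w(1..9) = (3, 9, 7, 2, 8, 1, 6, 5, 4).

|D(w)|=22, |Ess(w)|=7:

[(2, 8, 1), (3, 2, 0), (3, 6, 1), (5, 1, 0), (5, 6, 2), (7, 5, 3), (8, 4, 3)]


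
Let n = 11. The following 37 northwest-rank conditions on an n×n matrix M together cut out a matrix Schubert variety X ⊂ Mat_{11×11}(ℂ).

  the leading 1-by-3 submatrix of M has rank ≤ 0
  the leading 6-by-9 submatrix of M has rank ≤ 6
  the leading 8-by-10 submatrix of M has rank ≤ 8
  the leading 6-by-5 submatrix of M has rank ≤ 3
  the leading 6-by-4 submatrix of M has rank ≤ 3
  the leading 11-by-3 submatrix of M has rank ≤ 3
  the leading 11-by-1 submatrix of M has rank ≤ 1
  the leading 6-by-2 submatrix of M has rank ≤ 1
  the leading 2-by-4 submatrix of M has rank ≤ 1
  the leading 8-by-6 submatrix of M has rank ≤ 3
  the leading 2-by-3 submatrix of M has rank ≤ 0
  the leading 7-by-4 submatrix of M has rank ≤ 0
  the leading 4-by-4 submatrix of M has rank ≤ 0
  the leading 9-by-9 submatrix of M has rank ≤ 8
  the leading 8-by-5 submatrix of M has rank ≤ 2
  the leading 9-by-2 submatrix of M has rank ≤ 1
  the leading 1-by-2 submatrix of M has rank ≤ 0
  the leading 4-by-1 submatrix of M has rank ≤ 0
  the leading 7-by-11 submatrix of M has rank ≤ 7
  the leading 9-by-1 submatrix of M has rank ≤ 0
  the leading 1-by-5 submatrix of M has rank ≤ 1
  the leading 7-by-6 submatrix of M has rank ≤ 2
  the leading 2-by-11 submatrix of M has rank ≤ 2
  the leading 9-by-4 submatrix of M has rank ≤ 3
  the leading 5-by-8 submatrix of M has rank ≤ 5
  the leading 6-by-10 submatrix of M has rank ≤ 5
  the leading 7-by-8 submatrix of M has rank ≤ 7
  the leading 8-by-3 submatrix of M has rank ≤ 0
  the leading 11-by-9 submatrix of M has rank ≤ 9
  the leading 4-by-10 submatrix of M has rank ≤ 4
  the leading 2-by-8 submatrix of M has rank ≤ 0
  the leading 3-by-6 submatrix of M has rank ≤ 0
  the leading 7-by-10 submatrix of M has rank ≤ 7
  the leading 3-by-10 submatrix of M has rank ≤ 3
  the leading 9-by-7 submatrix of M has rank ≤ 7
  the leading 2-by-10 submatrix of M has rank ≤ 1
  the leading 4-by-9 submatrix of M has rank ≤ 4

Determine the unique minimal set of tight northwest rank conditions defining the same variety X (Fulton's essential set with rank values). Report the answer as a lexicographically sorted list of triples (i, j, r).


The tightest implied rank at each (i,j), from the 37 conditions:

  0  0  0  0  0  0  0  0  1  1  1
  0  0  0  0  0  0  0  0  1  1  2
  0  0  0  0  0  0  1  1  2  2  3
  0  0  0  0  1  1  2  2  3  3  4
  0  0  0  0  1  2  3  3  4  4  5
  0  0  0  0  1  2  3  4  5  5  6
  0  0  0  0  1  2  3  4  5  6  7
  0  0  0  1  2  3  4  5  6  7  8
  0  1  1  2  3  4  5  6  7  8  9
  1  2  2  3  4  5  6  7  8  9  10
  1  2  3  4  5  6  7  8  9  10  11

so w = (9, 11, 7, 5, 6, 8, 10, 4, 2, 1, 3).

Fulton essential set (6 of the 43 Rothe cells):

[(2, 8, 0), (2, 10, 1), (3, 6, 0), (7, 4, 0), (8, 3, 0), (9, 1, 0)]


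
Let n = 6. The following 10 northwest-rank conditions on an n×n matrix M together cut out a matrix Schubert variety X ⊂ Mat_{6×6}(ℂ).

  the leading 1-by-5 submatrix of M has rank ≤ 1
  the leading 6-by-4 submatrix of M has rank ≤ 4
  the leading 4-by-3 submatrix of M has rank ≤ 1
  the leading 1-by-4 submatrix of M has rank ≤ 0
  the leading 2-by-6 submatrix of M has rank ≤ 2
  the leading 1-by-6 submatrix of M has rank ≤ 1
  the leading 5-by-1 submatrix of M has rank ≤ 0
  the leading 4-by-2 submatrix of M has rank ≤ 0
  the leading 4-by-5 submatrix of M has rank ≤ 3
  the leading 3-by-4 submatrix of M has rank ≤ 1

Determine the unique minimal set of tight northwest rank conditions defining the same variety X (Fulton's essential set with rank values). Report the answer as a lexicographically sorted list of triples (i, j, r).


The tightest implied rank at each (i,j), from the 10 conditions:

  i=1: 0 0 0 0 1 1
  i=2: 0 0 1 1 2 2
  i=3: 0 0 1 1 2 3
  i=4: 0 0 1 2 3 4
  i=5: 0 1 2 3 4 5
  i=6: 1 2 3 4 5 6

the unique w with this rank table is (5, 3, 6, 4, 2, 1).

4 SE-corners of the 12-cell Rothe diagram give Ess(w):

[(1, 4, 0), (3, 4, 1), (4, 2, 0), (5, 1, 0)]


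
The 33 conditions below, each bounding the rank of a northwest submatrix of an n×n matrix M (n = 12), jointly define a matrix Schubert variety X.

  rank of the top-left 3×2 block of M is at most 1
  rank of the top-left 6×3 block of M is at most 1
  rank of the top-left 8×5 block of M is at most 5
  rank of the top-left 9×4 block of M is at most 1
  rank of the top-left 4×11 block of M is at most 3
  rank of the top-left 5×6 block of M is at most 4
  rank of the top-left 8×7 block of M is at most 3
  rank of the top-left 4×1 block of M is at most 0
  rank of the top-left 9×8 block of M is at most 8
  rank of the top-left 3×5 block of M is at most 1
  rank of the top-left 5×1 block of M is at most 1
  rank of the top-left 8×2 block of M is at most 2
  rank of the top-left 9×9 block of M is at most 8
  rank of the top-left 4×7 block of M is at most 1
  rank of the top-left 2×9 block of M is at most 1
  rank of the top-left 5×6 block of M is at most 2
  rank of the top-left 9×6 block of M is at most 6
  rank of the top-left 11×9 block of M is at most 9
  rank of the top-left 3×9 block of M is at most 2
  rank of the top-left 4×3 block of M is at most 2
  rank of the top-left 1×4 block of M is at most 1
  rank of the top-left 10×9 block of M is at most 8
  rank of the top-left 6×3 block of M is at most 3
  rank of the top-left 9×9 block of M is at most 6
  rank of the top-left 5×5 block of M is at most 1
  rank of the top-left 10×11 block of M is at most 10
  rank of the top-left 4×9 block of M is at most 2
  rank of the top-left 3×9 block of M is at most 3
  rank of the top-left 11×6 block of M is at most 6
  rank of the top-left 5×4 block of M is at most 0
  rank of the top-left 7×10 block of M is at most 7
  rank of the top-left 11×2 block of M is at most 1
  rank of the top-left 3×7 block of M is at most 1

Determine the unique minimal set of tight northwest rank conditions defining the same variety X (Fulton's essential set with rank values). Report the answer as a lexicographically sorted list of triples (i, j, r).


Rank table r_w(12×12) implied by the 33 constraints:

  R[1]: 0 0 0 0 1 1 1 1 1 1 1 1
  R[2]: 0 0 0 0 1 1 1 1 1 2 2 2
  R[3]: 0 0 0 0 1 1 1 2 2 3 3 3
  R[4]: 0 0 0 0 1 1 1 2 2 3 3 4
  R[5]: 0 0 0 0 1 2 2 3 3 4 4 5
  R[6]: 1 1 1 1 2 3 3 4 4 5 5 6
  R[7]: 1 1 1 1 2 3 3 4 5 6 6 7
  R[8]: 1 1 1 1 2 3 3 4 5 6 7 8
  R[9]: 1 1 1 1 2 3 4 5 6 7 8 9
  R[10]: 1 1 2 2 3 4 5 6 7 8 9 10
  R[11]: 1 1 2 3 4 5 6 7 8 9 10 11
  R[12]: 1 2 3 4 5 6 7 8 9 10 11 12

the unique w with this rank table is (5, 10, 8, 12, 6, 1, 9, 11, 7, 3, 4, 2).

Rothe diagram D(w) (43 cells), 8 SE-corners (essential conditions):

[(2, 9, 1), (4, 7, 1), (4, 9, 2), (4, 11, 3), (5, 4, 0), (8, 7, 3), (9, 4, 1), (11, 2, 1)]


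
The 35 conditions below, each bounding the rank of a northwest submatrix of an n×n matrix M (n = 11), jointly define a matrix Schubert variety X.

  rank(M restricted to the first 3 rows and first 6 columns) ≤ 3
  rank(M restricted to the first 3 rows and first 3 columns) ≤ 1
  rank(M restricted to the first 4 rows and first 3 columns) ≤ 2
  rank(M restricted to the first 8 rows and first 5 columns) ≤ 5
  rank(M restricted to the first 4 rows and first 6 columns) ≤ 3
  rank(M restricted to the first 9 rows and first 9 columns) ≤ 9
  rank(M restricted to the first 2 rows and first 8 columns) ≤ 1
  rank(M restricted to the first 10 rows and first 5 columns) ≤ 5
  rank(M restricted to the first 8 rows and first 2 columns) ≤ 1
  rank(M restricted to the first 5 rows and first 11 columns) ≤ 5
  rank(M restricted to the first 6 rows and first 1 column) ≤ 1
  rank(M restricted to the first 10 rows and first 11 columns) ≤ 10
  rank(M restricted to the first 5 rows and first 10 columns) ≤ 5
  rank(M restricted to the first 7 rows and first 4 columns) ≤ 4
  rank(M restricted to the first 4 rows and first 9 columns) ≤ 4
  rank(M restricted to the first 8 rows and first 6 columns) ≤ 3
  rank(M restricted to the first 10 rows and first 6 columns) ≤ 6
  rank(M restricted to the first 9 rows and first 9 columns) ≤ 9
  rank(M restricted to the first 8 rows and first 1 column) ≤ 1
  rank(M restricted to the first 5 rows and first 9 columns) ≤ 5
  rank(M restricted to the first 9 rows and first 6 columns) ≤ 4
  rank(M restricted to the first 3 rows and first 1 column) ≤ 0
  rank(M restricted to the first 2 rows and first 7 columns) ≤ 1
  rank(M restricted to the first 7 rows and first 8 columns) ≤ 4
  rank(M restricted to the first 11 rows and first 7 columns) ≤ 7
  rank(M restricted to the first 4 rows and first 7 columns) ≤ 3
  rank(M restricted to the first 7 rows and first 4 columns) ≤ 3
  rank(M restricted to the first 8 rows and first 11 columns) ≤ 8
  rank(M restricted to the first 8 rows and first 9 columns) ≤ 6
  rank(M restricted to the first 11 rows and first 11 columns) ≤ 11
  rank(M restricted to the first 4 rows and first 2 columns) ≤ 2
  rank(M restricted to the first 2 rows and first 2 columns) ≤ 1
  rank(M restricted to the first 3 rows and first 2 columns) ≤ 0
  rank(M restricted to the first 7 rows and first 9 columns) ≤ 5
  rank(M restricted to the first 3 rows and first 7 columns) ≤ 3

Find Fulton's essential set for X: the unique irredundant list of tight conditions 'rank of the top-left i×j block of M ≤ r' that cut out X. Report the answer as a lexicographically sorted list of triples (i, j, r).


Rank table r_w(11×11) implied by the 35 constraints:

  R[1]: 0 | 0 | 1 | 1 | 1 | 1 | 1 | 1 | 1 | 1 | 1
  R[2]: 0 | 0 | 1 | 1 | 1 | 1 | 1 | 1 | 2 | 2 | 2
  R[3]: 0 | 0 | 1 | 2 | 2 | 2 | 2 | 2 | 3 | 3 | 3
  R[4]: 1 | 1 | 2 | 3 | 3 | 3 | 3 | 3 | 4 | 4 | 4
  R[5]: 1 | 1 | 2 | 3 | 3 | 3 | 4 | 4 | 5 | 5 | 5
  R[6]: 1 | 1 | 2 | 3 | 3 | 3 | 4 | 4 | 5 | 6 | 6
  R[7]: 1 | 1 | 2 | 3 | 3 | 3 | 4 | 4 | 5 | 6 | 7
  R[8]: 1 | 1 | 2 | 3 | 3 | 3 | 4 | 5 | 6 | 7 | 8
  R[9]: 1 | 2 | 3 | 4 | 4 | 4 | 5 | 6 | 7 | 8 | 9
  R[10]: 1 | 2 | 3 | 4 | 5 | 5 | 6 | 7 | 8 | 9 | 10
  R[11]: 1 | 2 | 3 | 4 | 5 | 6 | 7 | 8 | 9 | 10 | 11

so w = (3, 9, 4, 1, 7, 10, 11, 8, 2, 5, 6).

Fulton essential set (5 of the 25 Rothe cells):

[(2, 8, 1), (3, 2, 0), (7, 8, 4), (8, 2, 1), (8, 6, 3)]


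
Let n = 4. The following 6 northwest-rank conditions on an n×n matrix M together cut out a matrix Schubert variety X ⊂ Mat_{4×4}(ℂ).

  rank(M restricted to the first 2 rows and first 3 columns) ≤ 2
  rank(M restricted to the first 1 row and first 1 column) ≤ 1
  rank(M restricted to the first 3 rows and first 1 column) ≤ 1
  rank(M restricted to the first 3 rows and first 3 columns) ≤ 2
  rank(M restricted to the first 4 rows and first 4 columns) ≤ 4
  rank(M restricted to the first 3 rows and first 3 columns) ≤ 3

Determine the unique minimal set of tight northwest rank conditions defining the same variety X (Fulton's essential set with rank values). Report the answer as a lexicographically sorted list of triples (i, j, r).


The tightest implied rank at each (i,j), from the 6 conditions:

  R[1]: 1 | 1 | 1 | 1
  R[2]: 1 | 2 | 2 | 2
  R[3]: 1 | 2 | 2 | 3
  R[4]: 1 | 2 | 3 | 4

second differences of R give the permutation w = (1, 2, 4, 3).

D(w) has 1 cell with 1 SE-corner; essential set:

[(3, 3, 2)]


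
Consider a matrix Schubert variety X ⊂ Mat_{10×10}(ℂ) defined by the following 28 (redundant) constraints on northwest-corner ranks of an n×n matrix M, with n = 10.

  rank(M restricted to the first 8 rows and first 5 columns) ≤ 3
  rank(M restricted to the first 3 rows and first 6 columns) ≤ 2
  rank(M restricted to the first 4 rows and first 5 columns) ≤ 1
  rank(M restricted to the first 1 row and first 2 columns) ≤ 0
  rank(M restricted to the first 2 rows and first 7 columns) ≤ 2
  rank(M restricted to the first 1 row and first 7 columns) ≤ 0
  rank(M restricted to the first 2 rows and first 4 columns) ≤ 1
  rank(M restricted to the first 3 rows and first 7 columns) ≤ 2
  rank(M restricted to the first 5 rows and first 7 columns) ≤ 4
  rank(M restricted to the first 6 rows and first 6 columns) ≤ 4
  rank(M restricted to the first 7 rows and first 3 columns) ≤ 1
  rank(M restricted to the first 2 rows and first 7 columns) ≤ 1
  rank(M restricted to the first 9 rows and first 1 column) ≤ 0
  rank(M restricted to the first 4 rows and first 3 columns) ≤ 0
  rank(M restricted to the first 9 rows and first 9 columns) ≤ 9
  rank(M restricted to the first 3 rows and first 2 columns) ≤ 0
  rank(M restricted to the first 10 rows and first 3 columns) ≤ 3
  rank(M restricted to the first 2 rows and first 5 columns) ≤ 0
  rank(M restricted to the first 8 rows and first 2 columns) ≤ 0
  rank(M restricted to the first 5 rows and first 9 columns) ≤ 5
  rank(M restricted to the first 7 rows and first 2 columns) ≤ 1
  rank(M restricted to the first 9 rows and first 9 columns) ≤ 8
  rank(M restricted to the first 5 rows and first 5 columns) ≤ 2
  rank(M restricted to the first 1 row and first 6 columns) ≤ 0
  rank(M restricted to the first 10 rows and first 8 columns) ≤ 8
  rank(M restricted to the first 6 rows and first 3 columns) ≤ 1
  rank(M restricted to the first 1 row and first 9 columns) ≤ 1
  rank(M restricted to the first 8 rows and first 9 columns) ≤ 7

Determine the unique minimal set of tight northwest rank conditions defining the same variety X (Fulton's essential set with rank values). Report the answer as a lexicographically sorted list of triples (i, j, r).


Reconstructing r_w from the 28 given conditions:

  row 1: 0 0 0 0 0 0 0 1 1 1
  row 2: 0 0 0 0 0 1 1 2 2 2
  row 3: 0 0 0 1 1 2 2 3 3 3
  row 4: 0 0 0 1 1 2 3 4 4 4
  row 5: 0 0 1 2 2 3 4 5 5 5
  row 6: 0 0 1 2 3 4 5 6 6 6
  row 7: 0 0 1 2 3 4 5 6 7 7
  row 8: 0 0 1 2 3 4 5 6 7 8
  row 9: 0 1 2 3 4 5 6 7 8 9
  row 10: 1 2 3 4 5 6 7 8 9 10

hence w(1..10) = (8, 6, 4, 7, 3, 5, 9, 10, 2, 1).

6 SE-corners of the 28-cell Rothe diagram give Ess(w):

[(1, 7, 0), (2, 5, 0), (4, 3, 0), (4, 5, 1), (8, 2, 0), (9, 1, 0)]


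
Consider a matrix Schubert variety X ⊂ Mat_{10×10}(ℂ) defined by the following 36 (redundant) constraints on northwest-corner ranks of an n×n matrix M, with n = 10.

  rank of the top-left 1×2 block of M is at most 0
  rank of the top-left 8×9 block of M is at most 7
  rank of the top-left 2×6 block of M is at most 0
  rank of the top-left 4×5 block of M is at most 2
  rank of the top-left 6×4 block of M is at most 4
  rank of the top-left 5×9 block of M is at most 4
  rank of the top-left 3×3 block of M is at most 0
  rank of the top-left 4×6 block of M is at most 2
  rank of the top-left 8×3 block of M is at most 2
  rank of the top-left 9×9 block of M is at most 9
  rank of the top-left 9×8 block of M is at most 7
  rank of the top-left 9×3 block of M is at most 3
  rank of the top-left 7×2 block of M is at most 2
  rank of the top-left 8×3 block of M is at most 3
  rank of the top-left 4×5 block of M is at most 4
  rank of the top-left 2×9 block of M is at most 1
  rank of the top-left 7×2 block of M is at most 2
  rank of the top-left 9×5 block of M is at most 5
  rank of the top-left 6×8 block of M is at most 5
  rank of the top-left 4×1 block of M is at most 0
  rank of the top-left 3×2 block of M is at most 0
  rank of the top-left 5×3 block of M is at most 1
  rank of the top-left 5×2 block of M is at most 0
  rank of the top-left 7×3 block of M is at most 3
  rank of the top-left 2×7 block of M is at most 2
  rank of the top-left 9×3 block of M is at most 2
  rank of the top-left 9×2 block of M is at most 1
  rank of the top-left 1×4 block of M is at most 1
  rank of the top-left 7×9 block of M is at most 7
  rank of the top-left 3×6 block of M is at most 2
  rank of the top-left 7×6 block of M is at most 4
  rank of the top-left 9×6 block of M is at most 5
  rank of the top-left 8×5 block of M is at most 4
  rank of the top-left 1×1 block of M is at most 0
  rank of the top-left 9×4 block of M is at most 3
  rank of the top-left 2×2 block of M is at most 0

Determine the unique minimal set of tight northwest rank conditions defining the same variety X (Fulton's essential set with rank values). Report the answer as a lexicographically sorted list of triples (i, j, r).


Propagating the 36 rank bounds to every northwest block:

  0 0 0 0 0 0 1 1 1 1
  0 0 0 0 0 0 1 1 1 2
  0 0 0 1 1 1 2 2 2 3
  0 0 1 2 2 2 3 3 3 4
  0 0 1 2 3 3 4 4 4 5
  1 1 2 3 4 4 5 5 5 6
  1 1 2 3 4 4 5 6 6 7
  1 1 2 3 4 5 6 7 7 8
  1 1 2 3 4 5 6 7 8 9
  1 2 3 4 5 6 7 8 9 10

hence w(1..10) = (7, 10, 4, 3, 5, 1, 8, 6, 9, 2).

D(w) has 25 cells with 6 SE-corners; essential set:

[(2, 6, 0), (2, 9, 1), (3, 3, 0), (5, 2, 0), (7, 6, 4), (9, 2, 1)]


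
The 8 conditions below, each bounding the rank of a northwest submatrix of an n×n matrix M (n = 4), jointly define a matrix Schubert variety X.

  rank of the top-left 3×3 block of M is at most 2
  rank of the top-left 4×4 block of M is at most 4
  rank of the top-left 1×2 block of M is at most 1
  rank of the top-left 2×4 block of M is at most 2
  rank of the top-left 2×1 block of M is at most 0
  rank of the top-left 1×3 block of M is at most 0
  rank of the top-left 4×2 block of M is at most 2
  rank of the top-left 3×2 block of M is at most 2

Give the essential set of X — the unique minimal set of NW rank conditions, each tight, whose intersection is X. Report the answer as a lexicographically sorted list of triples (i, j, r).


Recovering R(i,j) via the rank-extension bound from the 8 conditions:

  0 | 0 | 0 | 1
  0 | 1 | 1 | 2
  1 | 2 | 2 | 3
  1 | 2 | 3 | 4

second differences of R give the permutation w = (4, 2, 1, 3).

D(w) has 4 cells with 2 SE-corners; essential set:

[(1, 3, 0), (2, 1, 0)]


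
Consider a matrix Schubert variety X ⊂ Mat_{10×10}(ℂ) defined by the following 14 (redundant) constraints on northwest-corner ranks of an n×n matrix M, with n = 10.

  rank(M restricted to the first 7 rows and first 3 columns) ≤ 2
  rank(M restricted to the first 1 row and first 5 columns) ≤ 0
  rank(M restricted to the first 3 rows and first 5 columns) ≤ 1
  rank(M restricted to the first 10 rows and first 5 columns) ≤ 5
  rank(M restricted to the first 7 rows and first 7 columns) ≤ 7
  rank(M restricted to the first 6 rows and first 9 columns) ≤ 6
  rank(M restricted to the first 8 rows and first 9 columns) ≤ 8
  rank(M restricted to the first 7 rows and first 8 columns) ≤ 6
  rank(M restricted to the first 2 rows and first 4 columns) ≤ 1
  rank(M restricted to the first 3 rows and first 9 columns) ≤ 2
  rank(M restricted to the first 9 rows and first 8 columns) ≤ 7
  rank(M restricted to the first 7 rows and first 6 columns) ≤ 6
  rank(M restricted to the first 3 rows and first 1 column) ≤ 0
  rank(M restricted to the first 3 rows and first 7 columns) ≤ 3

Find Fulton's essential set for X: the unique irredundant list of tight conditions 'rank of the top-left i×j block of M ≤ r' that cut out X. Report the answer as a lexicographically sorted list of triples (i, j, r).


Rank table r_w(10×10) implied by the 14 constraints:

  row 1: 0, 0, 0, 0, 0, 1, 1, 1, 1, 1
  row 2: 0, 1, 1, 1, 1, 2, 2, 2, 2, 2
  row 3: 0, 1, 1, 1, 1, 2, 2, 2, 2, 3
  row 4: 1, 2, 2, 2, 2, 3, 3, 3, 3, 4
  row 5: 1, 2, 2, 3, 3, 4, 4, 4, 4, 5
  row 6: 1, 2, 2, 3, 4, 5, 5, 5, 5, 6
  row 7: 1, 2, 2, 3, 4, 5, 6, 6, 6, 7
  row 8: 1, 2, 3, 4, 5, 6, 7, 7, 7, 8
  row 9: 1, 2, 3, 4, 5, 6, 7, 7, 8, 9
  row 10: 1, 2, 3, 4, 5, 6, 7, 8, 9, 10

reading off 1-entries of Δ²R: w = (6, 2, 10, 1, 4, 5, 7, 3, 9, 8).

6 SE-corners of the 17-cell Rothe diagram give Ess(w):

[(1, 5, 0), (3, 1, 0), (3, 5, 1), (3, 9, 2), (7, 3, 2), (9, 8, 7)]
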